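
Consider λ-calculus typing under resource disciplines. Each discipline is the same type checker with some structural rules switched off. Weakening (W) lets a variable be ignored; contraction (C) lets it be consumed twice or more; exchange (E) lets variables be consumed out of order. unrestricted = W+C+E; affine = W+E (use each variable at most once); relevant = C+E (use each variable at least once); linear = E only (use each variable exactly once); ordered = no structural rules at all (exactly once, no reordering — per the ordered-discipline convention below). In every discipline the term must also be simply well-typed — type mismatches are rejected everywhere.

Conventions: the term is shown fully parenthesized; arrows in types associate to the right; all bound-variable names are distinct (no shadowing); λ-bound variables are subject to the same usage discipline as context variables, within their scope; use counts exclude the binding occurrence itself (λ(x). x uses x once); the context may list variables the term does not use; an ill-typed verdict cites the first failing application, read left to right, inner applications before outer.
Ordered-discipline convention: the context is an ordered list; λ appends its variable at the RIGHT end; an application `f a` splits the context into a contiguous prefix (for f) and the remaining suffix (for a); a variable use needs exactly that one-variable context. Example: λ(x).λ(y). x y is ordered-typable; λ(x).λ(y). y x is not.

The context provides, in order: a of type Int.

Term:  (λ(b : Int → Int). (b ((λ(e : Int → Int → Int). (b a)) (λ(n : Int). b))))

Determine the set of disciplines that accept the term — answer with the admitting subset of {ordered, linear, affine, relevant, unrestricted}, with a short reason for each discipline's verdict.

admitted in: unrestricted
counts: a: 1×; b [bound]: 3×; e [bound]: 0×; n [bound]: 0×
left-to-right use order: b, b, a, b
typing: ✓ — (Int → Int) → Int
ordered ✗ (uses contraction: b ×3; e, n never used (weakening))
linear ✗ (uses contraction: b ×3; e, n never used (weakening))
affine ✗ (uses contraction: b ×3)
relevant ✗ (e, n never used (weakening))
unrestricted ✓ (type-checks ((Int → Int) → Int) and nothing is barred)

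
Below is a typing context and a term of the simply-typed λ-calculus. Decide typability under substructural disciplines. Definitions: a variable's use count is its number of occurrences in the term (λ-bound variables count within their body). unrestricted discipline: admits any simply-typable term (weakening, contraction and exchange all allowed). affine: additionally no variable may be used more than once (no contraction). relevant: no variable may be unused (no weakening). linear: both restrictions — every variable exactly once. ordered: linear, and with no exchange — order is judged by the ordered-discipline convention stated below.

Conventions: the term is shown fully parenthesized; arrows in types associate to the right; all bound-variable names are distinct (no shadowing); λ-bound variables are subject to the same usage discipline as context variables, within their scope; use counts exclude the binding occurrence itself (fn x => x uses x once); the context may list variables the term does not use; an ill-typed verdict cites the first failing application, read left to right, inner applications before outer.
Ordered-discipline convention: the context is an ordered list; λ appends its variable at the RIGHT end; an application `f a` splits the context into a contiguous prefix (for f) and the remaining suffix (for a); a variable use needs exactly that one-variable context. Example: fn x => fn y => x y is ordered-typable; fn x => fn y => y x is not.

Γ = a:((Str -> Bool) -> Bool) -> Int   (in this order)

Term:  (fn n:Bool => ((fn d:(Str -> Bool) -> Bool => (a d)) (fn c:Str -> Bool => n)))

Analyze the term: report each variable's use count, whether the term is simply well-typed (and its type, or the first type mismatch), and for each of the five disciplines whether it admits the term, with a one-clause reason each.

usage: a: 1×, n [bound]: 1×, d [bound]: 1×, c [bound]: 0×
left-to-right use order: a, d, n
typing: well-typed at Bool -> Int
ordered: ✗ — unused: c — weakening required
linear: ✗ — unused: c — weakening required
affine: ✓ — at most one use each (a, n, d, c)
relevant: ✗ — unused: c — weakening required
unrestricted: ✓ — well-typed at Bool -> Int; no restrictions here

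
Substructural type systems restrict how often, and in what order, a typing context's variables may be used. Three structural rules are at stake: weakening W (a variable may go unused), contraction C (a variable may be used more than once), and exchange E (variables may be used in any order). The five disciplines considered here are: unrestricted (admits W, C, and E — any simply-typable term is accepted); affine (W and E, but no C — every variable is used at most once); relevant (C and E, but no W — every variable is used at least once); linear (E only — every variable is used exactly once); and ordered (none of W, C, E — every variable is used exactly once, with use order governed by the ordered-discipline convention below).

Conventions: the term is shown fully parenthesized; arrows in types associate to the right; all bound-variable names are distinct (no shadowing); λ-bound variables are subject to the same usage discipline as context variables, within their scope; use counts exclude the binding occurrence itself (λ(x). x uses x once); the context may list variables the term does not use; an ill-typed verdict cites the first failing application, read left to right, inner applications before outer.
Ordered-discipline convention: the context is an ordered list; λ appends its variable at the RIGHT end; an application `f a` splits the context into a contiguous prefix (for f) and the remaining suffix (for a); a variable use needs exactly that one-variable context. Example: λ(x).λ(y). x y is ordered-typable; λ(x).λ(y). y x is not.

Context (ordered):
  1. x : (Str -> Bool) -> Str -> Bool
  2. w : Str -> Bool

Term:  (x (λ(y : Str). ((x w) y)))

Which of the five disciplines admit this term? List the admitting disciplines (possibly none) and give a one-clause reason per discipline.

admitting disciplines: relevant, unrestricted
use counts: x: 2×, w: 1×, y (bound): 1×
use order (left to right): x, x, w, y
typing: well-typed at Str -> Bool
ordered: ✗ — x ×2 used more than once (contraction)
linear: ✗ — x ×2 used more than once (contraction)
affine: ✗ — x ×2 used more than once (contraction)
relevant: ✓ — every one of x, w, y appears
unrestricted: ✓ — type-checks (Str -> Bool) and nothing is barred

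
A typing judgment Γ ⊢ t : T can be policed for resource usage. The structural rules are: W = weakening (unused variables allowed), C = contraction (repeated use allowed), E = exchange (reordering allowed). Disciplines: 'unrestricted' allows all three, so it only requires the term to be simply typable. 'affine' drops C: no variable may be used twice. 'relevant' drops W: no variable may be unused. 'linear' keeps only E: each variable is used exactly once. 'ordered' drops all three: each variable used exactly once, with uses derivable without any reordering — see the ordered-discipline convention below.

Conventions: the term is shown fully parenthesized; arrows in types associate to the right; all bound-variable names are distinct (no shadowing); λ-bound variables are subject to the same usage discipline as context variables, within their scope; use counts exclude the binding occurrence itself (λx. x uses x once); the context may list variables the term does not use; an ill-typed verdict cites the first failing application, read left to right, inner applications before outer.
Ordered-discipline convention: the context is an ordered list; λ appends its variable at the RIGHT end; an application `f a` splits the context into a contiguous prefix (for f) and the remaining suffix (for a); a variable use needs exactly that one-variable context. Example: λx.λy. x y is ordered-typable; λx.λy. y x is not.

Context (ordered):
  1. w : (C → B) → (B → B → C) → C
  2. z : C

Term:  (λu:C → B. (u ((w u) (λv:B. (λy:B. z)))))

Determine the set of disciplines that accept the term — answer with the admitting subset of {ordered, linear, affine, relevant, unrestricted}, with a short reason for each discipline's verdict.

admitted in: unrestricted
counts: w ×1; z ×1; u (bound) ×2; v (bound) ×0; y (bound) ×0
use order (left to right): u, w, u, z
typing: well-typed at (C → B) → B
ordered ✗ (repeated use of u ×2; needs weakening: v, y unused)
linear ✗ (repeated use of u ×2; needs weakening: v, y unused)
affine ✗ (repeated use of u ×2)
relevant ✗ (needs weakening: v, y unused)
unrestricted ✓ (typability at (C → B) → B is all that's needed)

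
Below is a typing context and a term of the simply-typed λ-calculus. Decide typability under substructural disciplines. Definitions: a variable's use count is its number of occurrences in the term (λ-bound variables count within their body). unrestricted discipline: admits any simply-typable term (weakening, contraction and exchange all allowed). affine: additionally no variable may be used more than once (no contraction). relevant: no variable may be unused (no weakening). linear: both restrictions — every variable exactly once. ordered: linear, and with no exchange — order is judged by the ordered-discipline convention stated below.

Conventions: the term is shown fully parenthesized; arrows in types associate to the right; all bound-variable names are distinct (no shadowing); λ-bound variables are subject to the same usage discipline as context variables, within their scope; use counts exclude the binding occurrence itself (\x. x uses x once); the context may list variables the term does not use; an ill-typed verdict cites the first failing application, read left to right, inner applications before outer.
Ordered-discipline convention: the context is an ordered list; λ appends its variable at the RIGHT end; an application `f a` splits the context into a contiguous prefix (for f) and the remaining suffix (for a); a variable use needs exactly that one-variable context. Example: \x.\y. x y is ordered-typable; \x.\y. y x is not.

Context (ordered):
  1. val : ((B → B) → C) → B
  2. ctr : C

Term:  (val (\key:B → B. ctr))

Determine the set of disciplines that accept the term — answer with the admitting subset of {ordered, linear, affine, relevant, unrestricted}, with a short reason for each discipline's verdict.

admitted in: affine, unrestricted
counts: val: 1×; ctr: 1×; key (bound): 0×
uses in reading order: val, ctr
typing: ✓ — B
ordered: ✗, key never used (weakening)
linear: ✗, key never used (weakening)
affine: ✓, val, ctr, key: no repeats, contraction unneeded
relevant: ✗, key never used (weakening)
unrestricted: ✓, well-typed at B; no restrictions here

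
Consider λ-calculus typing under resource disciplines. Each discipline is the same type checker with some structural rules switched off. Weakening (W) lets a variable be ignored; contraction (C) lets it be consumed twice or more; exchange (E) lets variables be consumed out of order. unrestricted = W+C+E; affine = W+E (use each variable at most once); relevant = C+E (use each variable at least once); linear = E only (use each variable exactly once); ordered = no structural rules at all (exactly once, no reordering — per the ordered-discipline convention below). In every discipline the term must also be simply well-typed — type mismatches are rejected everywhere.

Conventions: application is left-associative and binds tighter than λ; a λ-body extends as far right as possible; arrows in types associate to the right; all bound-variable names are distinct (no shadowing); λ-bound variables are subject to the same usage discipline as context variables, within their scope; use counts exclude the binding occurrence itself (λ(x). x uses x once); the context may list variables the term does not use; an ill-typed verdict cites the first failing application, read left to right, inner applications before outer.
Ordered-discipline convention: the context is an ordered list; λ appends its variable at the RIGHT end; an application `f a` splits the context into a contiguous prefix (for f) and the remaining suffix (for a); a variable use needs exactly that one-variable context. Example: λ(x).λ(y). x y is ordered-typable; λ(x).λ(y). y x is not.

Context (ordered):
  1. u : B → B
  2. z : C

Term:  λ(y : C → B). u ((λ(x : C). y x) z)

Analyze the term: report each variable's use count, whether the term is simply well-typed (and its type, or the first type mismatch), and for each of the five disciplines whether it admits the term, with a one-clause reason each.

variable uses: u ×1; z ×1; y (bound) ×1; x (bound) ×1
use order (left to right): u, y, x, z
typing: the term checks, with type (C → B) → B
ordered: ✗ — use order u, y, x, z needs exchange
linear: ✓ — single use per variable (u, z, y, x)
affine: ✓ — no duplicate uses among u, z, y, x
relevant: ✓ — at least one use each (u, z, y, x)
unrestricted: ✓ — typability at (C → B) → B is all that's needed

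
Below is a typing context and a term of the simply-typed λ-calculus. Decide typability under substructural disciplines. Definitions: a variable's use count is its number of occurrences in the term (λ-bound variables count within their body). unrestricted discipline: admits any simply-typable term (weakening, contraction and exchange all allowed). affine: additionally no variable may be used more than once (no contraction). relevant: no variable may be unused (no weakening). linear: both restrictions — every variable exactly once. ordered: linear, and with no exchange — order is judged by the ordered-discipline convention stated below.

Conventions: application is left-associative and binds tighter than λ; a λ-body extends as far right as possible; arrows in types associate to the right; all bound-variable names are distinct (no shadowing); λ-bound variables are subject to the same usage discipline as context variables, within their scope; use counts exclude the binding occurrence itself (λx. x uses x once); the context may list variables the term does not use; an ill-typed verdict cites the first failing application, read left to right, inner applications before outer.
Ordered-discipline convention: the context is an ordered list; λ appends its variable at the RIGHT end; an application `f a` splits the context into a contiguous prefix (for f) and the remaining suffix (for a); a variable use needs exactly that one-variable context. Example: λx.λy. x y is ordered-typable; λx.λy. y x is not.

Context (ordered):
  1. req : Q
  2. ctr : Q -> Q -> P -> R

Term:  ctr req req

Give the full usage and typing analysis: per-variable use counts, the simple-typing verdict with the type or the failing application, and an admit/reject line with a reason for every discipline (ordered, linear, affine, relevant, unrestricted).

variable uses: req: 2×, ctr: 1×
order of uses: ctr, req, req
typing: well-typed — term : P -> R
ordered ✗ (req ×2 used more than once (contraction))
linear ✗ (req ×2 used more than once (contraction))
affine ✗ (req ×2 used more than once (contraction))
relevant ✓ (at least one use each (req, ctr))
unrestricted ✓ (well-typed at P -> R; no restrictions here)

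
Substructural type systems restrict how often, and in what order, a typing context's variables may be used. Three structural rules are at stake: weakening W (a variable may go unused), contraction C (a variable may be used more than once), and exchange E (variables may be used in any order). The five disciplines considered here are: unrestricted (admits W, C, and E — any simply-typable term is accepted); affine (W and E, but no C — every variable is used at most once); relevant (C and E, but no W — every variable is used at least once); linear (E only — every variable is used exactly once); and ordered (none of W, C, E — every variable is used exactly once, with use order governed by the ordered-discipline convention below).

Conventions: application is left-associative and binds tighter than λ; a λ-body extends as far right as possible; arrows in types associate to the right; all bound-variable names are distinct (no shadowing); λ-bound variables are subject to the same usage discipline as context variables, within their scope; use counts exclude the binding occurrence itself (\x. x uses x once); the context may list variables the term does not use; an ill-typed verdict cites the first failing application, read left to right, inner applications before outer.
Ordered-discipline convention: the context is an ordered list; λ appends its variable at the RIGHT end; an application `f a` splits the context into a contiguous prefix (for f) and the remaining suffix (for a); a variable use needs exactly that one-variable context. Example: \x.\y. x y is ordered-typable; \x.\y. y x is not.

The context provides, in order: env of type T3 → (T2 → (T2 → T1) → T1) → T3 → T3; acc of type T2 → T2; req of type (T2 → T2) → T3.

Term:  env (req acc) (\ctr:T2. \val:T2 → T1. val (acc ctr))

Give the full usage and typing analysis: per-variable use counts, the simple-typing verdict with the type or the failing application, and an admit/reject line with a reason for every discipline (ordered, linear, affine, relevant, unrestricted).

use counts: env ×1; acc ×2; req ×1; ctr [bound] ×1; val [bound] ×1
uses in reading order: env, req, acc, val, acc, ctr
typing: ✓ — T3 → T3
ordered: ✗, acc ×2 used more than once (contraction)
linear: ✗, acc ×2 used more than once (contraction)
affine: ✗, acc ×2 used more than once (contraction)
relevant: ✓, none of env, acc, req, ctr, val goes unused
unrestricted: ✓, well-typed at T3 → T3; no restrictions here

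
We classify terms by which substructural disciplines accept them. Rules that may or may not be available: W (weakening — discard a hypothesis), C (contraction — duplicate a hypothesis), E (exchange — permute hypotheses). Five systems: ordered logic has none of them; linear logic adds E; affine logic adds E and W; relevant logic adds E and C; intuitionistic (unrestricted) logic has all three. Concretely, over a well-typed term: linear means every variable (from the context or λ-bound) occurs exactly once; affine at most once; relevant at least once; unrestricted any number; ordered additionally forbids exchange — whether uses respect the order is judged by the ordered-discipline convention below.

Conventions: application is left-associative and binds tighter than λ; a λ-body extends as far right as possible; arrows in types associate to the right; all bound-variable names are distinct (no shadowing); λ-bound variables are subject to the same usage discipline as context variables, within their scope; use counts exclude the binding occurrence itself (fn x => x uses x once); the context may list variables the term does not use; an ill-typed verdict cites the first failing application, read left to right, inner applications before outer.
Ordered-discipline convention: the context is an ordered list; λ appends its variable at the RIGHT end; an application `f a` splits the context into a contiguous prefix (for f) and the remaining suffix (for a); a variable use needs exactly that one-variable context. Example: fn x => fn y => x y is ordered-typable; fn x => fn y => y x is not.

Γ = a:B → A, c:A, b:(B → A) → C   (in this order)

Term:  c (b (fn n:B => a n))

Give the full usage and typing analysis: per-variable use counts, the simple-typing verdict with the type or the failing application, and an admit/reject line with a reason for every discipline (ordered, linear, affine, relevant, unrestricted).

variable uses: a: 1×, c: 1×, b: 1×, n [bound]: 1×
uses in reading order: c, b, a, n
typing: ill-typed: can't apply a value of type A
ordered: ✗, the type mismatch rejects it
linear: ✗, not simply typable
affine: ✗, fails simple typing
relevant: ✗, a type mismatch blocks all five
unrestricted: ✗, the type mismatch rejects it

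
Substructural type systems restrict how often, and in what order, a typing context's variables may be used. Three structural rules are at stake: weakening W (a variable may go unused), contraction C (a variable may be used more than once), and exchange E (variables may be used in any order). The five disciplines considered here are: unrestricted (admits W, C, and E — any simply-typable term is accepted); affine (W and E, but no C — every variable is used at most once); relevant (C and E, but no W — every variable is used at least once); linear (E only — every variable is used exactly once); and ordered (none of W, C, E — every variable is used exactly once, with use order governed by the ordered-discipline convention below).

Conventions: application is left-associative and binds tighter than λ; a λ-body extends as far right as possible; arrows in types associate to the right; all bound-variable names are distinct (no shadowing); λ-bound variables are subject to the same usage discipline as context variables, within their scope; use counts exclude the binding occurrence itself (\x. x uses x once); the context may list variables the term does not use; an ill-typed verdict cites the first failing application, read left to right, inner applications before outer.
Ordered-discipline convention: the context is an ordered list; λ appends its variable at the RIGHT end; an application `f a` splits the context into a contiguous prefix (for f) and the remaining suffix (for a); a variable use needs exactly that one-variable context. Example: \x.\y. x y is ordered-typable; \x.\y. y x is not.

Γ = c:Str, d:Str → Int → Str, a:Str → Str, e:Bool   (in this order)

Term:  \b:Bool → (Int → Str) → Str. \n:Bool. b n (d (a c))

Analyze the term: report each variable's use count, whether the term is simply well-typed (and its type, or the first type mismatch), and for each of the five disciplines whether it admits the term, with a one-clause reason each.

usage: c: 1×, d: 1×, a: 1×, e: 0×, b (bound): 1×, n (bound): 1×
use order (left to right): b, n, d, a, c
typing: well-typed at (Bool → (Int → Str) → Str) → Bool → Str
ordered: ✗ — unused: e — weakening required
linear: ✗ — unused: e — weakening required
affine: ✓ — at most one use each (c, d, a, e, b, n)
relevant: ✗ — unused: e — weakening required
unrestricted: ✓ — type-checks ((Bool → (Int → Str) → Str) → Bool → Str) and nothing is barred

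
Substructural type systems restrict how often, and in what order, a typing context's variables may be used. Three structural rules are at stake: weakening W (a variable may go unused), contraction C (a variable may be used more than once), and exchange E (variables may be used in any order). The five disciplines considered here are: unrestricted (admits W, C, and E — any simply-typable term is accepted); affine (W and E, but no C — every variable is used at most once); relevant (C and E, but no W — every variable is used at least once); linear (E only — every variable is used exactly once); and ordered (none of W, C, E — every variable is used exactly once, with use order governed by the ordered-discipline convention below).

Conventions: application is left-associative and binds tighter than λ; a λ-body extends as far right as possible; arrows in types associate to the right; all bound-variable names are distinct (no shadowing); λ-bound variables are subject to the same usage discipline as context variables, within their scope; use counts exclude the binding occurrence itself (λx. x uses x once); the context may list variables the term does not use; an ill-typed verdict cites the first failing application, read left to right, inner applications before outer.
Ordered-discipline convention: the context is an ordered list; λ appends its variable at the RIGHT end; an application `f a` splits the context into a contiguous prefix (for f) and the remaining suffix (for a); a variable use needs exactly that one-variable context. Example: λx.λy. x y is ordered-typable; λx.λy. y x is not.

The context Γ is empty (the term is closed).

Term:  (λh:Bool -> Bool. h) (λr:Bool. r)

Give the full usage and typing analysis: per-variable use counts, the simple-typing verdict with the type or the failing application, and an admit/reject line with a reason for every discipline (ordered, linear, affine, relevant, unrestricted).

use counts: h (bound)=1, r (bound)=1
use order (left to right): h, r
typing: well-typed at Bool -> Bool
ordered: ✓, single-use (h, r), ordered derivation ok
linear: ✓, exactly-once usage across h, r
affine: ✓, at most one use each (h, r)
relevant: ✓, every one of h, r appears
unrestricted: ✓, simply typable at Bool -> Bool; W, C, E all held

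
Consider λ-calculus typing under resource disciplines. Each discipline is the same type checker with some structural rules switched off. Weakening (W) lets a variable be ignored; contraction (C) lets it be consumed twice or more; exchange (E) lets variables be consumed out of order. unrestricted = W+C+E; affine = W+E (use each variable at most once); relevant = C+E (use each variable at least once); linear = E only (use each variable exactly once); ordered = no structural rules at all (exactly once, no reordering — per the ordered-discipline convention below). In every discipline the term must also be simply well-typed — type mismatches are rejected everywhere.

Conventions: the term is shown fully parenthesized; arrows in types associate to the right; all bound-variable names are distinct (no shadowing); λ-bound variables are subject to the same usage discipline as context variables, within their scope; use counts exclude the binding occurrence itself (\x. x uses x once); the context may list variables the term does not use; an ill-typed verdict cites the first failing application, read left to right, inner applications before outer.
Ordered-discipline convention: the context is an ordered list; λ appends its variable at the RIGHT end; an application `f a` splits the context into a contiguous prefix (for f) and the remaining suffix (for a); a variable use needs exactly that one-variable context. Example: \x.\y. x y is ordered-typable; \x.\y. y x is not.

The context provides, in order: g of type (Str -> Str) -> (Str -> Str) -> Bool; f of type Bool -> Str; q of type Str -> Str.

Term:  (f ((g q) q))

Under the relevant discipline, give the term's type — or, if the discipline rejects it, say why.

term : Str
use counts: g ×1, f ×1, q ×2
use order (left to right): f, g, q, q
typing: well-typed — term : Str
all disciplines: ordered ✗ · linear ✗ · affine ✗ · relevant ✓ · unrestricted ✓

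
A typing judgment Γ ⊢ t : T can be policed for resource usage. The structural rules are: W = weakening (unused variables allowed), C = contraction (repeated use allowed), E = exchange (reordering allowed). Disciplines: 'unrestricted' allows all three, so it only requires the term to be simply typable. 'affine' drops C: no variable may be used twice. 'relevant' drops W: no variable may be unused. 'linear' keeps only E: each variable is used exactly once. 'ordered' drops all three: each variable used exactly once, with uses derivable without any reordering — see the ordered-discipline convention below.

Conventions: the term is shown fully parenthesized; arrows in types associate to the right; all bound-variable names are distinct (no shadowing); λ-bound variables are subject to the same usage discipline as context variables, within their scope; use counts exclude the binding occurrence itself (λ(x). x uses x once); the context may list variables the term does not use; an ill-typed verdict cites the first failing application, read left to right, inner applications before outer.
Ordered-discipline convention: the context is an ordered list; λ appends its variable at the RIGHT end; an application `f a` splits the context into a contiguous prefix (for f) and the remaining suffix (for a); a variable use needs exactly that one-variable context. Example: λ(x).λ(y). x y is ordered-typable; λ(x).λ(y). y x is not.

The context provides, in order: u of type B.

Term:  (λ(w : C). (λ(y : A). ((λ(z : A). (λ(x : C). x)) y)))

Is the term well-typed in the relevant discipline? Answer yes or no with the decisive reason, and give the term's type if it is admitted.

no — u, w, z left unused
counts: u: 0; w [bound]: 0; y [bound]: 1; z [bound]: 0; x [bound]: 1
order of uses: x, y
typing: the term checks, with type C → A → C → C
summary: ordered ✗ · linear ✗ · affine ✓ · relevant ✗ · unrestricted ✓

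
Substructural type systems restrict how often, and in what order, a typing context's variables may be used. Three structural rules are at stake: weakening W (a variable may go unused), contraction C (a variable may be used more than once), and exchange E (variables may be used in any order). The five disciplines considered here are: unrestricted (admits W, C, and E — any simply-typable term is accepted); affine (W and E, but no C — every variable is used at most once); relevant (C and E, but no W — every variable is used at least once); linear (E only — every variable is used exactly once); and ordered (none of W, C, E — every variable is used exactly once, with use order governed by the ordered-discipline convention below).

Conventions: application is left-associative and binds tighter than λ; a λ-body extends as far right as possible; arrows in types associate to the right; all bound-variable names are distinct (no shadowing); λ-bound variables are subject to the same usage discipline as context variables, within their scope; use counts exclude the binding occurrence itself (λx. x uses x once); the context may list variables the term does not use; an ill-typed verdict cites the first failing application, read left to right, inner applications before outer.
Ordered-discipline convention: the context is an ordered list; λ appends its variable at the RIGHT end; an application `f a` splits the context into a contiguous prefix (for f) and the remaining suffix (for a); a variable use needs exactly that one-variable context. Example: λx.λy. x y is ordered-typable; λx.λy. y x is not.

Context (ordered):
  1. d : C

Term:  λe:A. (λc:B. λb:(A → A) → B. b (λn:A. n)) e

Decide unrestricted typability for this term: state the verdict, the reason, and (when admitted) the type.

no — fails simple typing
use counts: d: 0; e (λ-bound): 1; c (λ-bound): 0; b (λ-bound): 1; n (λ-bound): 1
use order (left to right): b, n, e
typing: ill-typed: an argument A mismatches the expected B
all disciplines: ordered ✗ · linear ✗ · affine ✗ · relevant ✗ · unrestricted ✗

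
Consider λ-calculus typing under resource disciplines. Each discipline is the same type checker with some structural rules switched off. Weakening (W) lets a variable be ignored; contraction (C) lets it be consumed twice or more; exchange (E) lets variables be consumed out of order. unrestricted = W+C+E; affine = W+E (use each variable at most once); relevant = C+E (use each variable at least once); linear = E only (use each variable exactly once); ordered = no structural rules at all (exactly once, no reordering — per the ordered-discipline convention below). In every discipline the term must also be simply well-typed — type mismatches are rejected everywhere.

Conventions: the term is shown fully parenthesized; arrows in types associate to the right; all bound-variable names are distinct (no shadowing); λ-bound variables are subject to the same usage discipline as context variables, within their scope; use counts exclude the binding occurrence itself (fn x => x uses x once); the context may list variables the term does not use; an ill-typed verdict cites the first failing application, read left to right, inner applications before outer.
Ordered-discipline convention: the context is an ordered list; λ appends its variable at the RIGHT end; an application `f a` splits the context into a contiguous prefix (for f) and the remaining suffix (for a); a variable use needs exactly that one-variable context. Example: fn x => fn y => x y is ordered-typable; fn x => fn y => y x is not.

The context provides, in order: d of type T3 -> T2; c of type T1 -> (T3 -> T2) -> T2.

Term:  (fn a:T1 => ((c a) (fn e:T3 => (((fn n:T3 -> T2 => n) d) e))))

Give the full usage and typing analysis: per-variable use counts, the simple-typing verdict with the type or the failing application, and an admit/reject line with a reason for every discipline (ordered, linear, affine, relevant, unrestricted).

counts: d: 1×; c: 1×; a (λ-bound): 1×; e (λ-bound): 1×; n (λ-bound): 1×
uses in reading order: c, a, n, d, e
typing: the term checks, with type T1 -> T2
ordered ✗ (needs exchange: uses follow c, a, n, d, e)
linear ✓ (each of d, c, a, e, n used exactly once)
affine ✓ (d, c, a, e, n: no repeats, contraction unneeded)
relevant ✓ (at least one use each (d, c, a, e, n))
unrestricted ✓ (type-checks (T1 -> T2) and nothing is barred)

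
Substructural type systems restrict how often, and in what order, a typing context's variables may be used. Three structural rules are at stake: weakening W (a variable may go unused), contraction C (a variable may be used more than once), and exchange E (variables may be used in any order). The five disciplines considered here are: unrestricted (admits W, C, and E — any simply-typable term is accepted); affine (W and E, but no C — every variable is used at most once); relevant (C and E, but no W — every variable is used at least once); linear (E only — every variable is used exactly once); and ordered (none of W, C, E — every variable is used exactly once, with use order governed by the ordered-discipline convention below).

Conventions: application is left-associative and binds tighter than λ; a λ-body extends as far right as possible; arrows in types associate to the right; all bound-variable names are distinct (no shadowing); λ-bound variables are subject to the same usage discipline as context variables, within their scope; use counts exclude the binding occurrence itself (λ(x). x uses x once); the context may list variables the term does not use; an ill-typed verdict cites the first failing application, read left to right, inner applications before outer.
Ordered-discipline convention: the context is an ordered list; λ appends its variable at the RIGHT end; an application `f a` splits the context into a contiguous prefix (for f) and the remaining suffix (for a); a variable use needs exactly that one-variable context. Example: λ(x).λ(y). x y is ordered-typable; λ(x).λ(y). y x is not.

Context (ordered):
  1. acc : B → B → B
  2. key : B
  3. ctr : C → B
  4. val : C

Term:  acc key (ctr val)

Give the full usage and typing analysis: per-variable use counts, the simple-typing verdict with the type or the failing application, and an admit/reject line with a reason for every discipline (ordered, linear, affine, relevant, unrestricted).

use counts: acc: 1×; key: 1×; ctr: 1×; val: 1×
left-to-right use order: acc, key, ctr, val
typing: ✓ — B
ordered ✓ (single-use (acc, key, ctr, val), ordered derivation ok)
linear ✓ (single use per variable (acc, key, ctr, val))
affine ✓ (at most one use each (acc, key, ctr, val))
relevant ✓ (acc, key, ctr, val: all used, weakening unneeded)
unrestricted ✓ (typability at B is all that's needed)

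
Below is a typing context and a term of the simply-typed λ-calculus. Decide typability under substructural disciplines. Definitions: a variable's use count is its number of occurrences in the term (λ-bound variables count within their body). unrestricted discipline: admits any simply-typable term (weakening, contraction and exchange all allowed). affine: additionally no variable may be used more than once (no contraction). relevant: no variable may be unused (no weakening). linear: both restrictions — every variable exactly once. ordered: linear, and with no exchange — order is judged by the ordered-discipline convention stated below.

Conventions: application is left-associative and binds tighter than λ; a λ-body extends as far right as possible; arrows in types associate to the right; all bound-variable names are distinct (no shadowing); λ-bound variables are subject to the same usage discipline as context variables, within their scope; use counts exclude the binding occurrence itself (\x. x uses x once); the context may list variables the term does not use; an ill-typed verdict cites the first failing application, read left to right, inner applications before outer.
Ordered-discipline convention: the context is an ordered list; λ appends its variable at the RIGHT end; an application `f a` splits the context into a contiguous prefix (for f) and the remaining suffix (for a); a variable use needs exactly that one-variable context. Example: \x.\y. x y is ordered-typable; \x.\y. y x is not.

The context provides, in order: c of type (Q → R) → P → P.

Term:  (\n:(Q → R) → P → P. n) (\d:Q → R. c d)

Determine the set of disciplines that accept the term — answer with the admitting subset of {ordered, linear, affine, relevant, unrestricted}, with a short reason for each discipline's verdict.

admitted by: ordered, linear, affine, relevant, unrestricted
usage: c: 1×; n [bound]: 1×; d [bound]: 1×
order of uses: n, c, d
typing: well-typed — term : (Q → R) → P → P
ordered ✓ (c, n, d: once each, no exchange needed)
linear ✓ (single use per variable (c, n, d))
affine ✓ (none of c, n, d used more than once)
relevant ✓ (at least one use each (c, n, d))
unrestricted ✓ (simply typable at (Q → R) → P → P; W, C, E all held)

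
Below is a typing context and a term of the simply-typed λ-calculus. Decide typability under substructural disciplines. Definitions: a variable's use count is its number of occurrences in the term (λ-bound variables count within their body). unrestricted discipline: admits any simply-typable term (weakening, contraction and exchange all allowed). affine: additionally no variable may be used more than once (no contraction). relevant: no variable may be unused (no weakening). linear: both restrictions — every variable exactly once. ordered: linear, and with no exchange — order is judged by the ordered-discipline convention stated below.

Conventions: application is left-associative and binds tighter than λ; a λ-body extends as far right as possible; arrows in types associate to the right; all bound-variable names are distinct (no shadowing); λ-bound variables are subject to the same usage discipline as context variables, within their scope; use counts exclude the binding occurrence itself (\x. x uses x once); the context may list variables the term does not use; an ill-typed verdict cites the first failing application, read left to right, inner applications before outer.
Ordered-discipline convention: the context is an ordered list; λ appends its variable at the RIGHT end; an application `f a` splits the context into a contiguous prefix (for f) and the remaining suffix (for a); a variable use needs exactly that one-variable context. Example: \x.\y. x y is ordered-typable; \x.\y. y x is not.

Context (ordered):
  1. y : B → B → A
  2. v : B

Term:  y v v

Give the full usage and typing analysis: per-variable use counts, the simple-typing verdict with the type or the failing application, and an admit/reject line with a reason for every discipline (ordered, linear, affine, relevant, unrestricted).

counts: y ×1; v ×2
use order (left to right): y, v, v
typing: the term checks, with type A
ordered: ✗ — v ×2 used more than once (contraction)
linear: ✗ — v ×2 used more than once (contraction)
affine: ✗ — v ×2 used more than once (contraction)
relevant: ✓ — at least one use each (y, v)
unrestricted: ✓ — well-typed at A; no restrictions here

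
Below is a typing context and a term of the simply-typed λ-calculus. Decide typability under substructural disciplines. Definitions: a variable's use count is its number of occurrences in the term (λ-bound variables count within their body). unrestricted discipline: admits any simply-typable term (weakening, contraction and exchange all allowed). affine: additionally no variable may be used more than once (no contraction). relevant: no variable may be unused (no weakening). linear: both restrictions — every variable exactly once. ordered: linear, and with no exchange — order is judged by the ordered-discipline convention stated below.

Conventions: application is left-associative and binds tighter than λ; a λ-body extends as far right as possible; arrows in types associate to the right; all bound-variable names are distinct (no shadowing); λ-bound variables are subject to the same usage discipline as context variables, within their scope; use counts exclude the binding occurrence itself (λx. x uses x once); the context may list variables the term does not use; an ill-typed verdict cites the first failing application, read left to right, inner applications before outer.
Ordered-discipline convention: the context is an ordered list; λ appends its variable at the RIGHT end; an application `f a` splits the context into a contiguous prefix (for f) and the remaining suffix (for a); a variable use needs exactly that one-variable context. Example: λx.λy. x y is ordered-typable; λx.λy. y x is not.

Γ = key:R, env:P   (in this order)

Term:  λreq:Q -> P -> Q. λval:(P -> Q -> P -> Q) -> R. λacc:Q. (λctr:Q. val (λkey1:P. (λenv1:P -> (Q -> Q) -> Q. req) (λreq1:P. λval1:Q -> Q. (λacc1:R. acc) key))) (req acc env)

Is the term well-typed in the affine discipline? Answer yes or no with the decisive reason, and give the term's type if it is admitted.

no — req ×2, acc ×2 used more than once (contraction)
counts: key ×1, env ×1, req (λ-bound) ×2, val (λ-bound) ×1, acc (λ-bound) ×2, ctr (λ-bound) ×0, key1 (λ-bound) ×0, env1 (λ-bound) ×0, req1 (λ-bound) ×0, val1 (λ-bound) ×0, acc1 (λ-bound) ×0
left-to-right use order: val, req, acc, key, req, acc, env
typing: well-typed — term : (Q -> P -> Q) -> ((P -> Q -> P -> Q) -> R) -> Q -> R
per-discipline verdicts: ordered ✗; linear ✗; affine ✗; relevant ✗; unrestricted ✓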